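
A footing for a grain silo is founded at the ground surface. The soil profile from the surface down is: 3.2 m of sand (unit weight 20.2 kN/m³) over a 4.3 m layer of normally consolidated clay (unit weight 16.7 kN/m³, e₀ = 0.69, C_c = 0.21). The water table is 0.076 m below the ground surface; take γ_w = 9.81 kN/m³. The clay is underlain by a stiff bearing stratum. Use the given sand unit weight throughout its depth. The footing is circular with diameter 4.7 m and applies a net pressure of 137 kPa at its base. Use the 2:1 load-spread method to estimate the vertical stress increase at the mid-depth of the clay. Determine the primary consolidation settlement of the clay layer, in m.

Mid-depth of clay below the ground surface: z = 3.2 + 4.3/2 = 5.35 m.
Total vertical stress at mid-clay: σ_v = 20.2×3.2 + 16.7×2.15 = 100.54 kPa.
Pore pressure: u = 9.81×(5.35 − 0.076) = 51.738 kPa.
Initial effective stress: σ'_0 = σ_v − u = 100.54 − 51.738 = 48.802 kPa.
Stress increase at mid-clay by the 2:1 spreading method:
Δσ ≈ qD²/(D+z)² = 137×4.7²/(4.7+5.35)² = 29.963 kPa
Final effective stress: σ'_f = σ'_0 + Δσ = 48.802 + 29.963 = 78.765 kPa.
Normally consolidated clay, so the full stress increment lies on the virgin compression line:
S_c = C_c·H/(1+e₀)·log₁₀(σ'_f/σ'_0) = 0.21×4.3/(1+0.69)×log₁₀(78.765/48.802)
    = 0.53432 × 0.2079 = 0.1111 m

S_c ≈ 0.111 m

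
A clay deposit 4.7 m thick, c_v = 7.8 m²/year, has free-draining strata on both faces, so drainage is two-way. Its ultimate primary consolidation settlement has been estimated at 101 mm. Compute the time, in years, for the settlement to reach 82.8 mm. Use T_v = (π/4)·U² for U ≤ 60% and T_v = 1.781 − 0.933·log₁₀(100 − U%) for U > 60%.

t ≈ 0.431 years

Drainage path length: H_d = H/2 = 2.35 m (double drainage).
U = S(t)/S_ult = 82.8/101 = 0.8198.
U > 60%: T_v = 1.781 − 0.933·log₁₀(100 − 81.98) = 0.60939.
t = T_v·H_d²/c_v = 0.60939×2.35²/7.8 = 0.4315 years.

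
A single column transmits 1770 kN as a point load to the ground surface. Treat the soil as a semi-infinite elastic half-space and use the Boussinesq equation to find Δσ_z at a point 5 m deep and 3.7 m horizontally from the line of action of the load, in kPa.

Δσ_z ≈ 11.3 kPa

Boussinesq vertical stress below a point load on an elastic half-space:
Δσ_z = 3P/(2πz²) · [1 + (r/z)²]^(−5/2)
r/z = 3.7/5 = 0.74; [1+(r/z)²]^(−5/2) = 0.33562.
Δσ_z = 3×1770/(2π×5²) × 0.33562 = 33.805 × 0.33562 = 11.35 kPa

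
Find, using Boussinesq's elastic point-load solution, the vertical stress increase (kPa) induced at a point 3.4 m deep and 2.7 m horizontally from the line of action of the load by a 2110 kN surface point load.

Δσ_z ≈ 25.7 kPa

Boussinesq vertical stress below a point load on an elastic half-space:
Δσ_z = 3P/(2πz²) · [1 + (r/z)²]^(−5/2)
r/z = 2.7/3.4 = 0.79412; [1+(r/z)²]^(−5/2) = 0.29452.
Δσ_z = 3×2110/(2π×3.4²) × 0.29452 = 87.15 × 0.29452 = 25.67 kPa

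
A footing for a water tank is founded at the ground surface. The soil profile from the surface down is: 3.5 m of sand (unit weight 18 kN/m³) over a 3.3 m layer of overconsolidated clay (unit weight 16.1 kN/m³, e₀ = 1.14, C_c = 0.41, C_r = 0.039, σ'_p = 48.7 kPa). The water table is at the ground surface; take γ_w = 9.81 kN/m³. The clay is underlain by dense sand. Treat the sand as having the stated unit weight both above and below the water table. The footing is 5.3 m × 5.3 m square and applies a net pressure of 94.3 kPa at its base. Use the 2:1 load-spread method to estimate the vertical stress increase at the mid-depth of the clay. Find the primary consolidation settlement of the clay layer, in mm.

S_c ≈ 77.8 mm

Mid-depth of clay below the ground surface: z = 3.5 + 3.3/2 = 5.15 m.
Total vertical stress at mid-clay: σ_v = 18×3.5 + 16.1×1.65 = 89.565 kPa.
Pore pressure: u = 9.81×(5.15 − 0) = 50.522 kPa.
Initial effective stress: σ'_0 = σ_v − u = 89.565 − 50.522 = 39.043 kPa.
Stress increase at mid-clay by the 2:1 spreading method:
Δσ = qBL/((B+z)(L+z)) = 94.3×5.3×5.3/((5.3+5.15)(5.3+5.15)) = 24.257 kPa
Final effective stress: σ'_f = 39.043 + 24.257 = 63.3 kPa.
σ'_f = 63.3 > σ'_p = 48.7 kPa, so the stress path crosses the preconsolidation pressure — recompression up to σ'_p, then virgin compression beyond:
S_c = H/(1+e₀)·[C_r·log₁₀(σ'_p/σ'_0) + C_c·log₁₀(σ'_f/σ'_p)]
    = 3.3/2.14 × [0.039×log₁₀(48.7/39.043) + 0.41×log₁₀(63.3/48.7)]
    = 1.5421 × [0.0037434 + 0.046689] = 0.07777 m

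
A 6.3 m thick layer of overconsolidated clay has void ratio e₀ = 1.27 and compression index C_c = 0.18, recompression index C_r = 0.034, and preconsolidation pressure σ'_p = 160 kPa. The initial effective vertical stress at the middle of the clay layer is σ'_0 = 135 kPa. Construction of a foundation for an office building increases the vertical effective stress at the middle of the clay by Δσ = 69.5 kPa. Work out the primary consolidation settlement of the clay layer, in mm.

S_c ≈ 60.2 mm

Final effective stress: σ'_f = 135 + 69.5 = 204.5 kPa.
σ'_f = 204.5 > σ'_p = 160 kPa, so the stress path crosses the preconsolidation pressure — recompression up to σ'_p, then virgin compression beyond:
S_c = H/(1+e₀)·[C_r·log₁₀(σ'_p/σ'_0) + C_c·log₁₀(σ'_f/σ'_p)]
    = 6.3/2.27 × [0.034×log₁₀(160/135) + 0.18×log₁₀(204.5/160)]
    = 2.7753 × [0.0025087 + 0.019183] = 0.0602 m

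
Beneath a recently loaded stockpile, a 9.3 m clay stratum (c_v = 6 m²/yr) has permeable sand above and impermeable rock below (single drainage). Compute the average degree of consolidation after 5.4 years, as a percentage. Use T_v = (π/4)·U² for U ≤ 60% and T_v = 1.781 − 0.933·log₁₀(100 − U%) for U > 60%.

U ≈ 67.8 %

Drainage path length: H_d = H = 9.3 m (single drainage).
T_v = c_v·t/H_d² = 6×5.4/9.3² = 0.37461.
T_v = 0.37461 corresponds to the U > 60% branch:
U = 1 − 10^((1.781 − T_v)/0.933)/100 = 0.6783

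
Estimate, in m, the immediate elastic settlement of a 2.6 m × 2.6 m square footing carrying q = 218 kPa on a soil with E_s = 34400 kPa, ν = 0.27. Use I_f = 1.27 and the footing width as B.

Immediate (elastic) settlement: S_e = q·B·(1−ν²)/E_s · I_f.
S_e = 218 × 2.6 × (1 − 0.27²) / 34400 × 1.27
    = 218 × 2.6 × 0.9271 / 34400 × 1.27
    = 0.0194 m

S_e ≈ 0.0194 m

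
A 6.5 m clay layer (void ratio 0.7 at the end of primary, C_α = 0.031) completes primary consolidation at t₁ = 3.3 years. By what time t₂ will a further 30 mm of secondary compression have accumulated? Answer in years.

S_s = C_α·H/(1+e_p)·log₁₀(t₂/t₁) ⇒ log₁₀(t₂/t₁) = S_s·(1+e_p)/(C_α·H).
log₁₀(t₂/t₁) = 0.03 × (1+0.7) / (0.031×6.5) = 0.2531
t₂ = t₁ × 10^0.2531 = 3.3 × 1.791 = 5.91 years

t₂ ≈ 5.91 years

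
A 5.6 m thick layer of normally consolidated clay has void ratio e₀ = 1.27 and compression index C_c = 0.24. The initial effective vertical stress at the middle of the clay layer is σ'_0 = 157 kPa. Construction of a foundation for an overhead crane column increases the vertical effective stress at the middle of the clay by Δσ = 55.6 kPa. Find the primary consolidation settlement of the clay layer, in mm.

Final effective stress: σ'_f = σ'_0 + Δσ = 157 + 55.6 = 212.6 kPa.
Normally consolidated clay, so the full stress increment lies on the virgin compression line:
S_c = C_c·H/(1+e₀)·log₁₀(σ'_f/σ'_0) = 0.24×5.6/(1+1.27)×log₁₀(212.6/157)
    = 0.59207 × 0.13166 = 0.07795 m

S_c ≈ 78 mm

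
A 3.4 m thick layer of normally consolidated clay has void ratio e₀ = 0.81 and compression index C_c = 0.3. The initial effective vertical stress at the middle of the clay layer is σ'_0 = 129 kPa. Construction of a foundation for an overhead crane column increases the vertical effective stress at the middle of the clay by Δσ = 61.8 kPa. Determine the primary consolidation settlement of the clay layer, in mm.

S_c ≈ 95.8 mm

Final effective stress: σ'_f = σ'_0 + Δσ = 129 + 61.8 = 190.8 kPa.
Normally consolidated clay, so the full stress increment lies on the virgin compression line:
S_c = C_c·H/(1+e₀)·log₁₀(σ'_f/σ'_0) = 0.3×3.4/(1+0.81)×log₁₀(190.8/129)
    = 0.56354 × 0.16999 = 0.0958 m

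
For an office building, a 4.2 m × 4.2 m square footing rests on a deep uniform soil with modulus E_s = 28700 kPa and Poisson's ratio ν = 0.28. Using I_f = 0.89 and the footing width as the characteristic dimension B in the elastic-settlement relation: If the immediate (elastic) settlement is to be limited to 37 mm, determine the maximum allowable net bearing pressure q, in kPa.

S_e = q·B·(1−ν²)/E_s · I_f  ⇒  q = S_e·E_s / (B·(1−ν²)·I_f).
q = 0.037 × 28700 / (4.2 × 0.9216 × 0.89) = 308.2 kPa

q ≈ 308 kPa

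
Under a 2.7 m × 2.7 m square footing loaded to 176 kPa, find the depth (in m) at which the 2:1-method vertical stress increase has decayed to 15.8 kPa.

z ≈ 6.31 m

2:1 spreading — at depth z the loaded area has grown by z in each plan dimension:
qB²/(B+z)² = Δσ_z ⇒ z = B(√(q/Δσ_z) − 1) = 2.7×(√(176/15.8) − 1) = 6.311 m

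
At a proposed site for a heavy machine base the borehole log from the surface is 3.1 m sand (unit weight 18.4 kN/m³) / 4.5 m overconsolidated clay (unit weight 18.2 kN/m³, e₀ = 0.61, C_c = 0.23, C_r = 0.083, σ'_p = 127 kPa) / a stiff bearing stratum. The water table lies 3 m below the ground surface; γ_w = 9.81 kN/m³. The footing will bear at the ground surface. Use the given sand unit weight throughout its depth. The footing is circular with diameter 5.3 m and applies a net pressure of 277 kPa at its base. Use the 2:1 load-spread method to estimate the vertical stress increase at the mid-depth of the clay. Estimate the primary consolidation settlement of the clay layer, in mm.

Mid-depth of clay below the ground surface: z = 3.1 + 4.5/2 = 5.35 m.
Total vertical stress at mid-clay: σ_v = 18.4×3.1 + 18.2×2.25 = 97.99 kPa.
Pore pressure: u = 9.81×(5.35 − 3) = 23.054 kPa.
Initial effective stress: σ'_0 = σ_v − u = 97.99 − 23.054 = 74.936 kPa.
Stress increase at mid-clay by the 2:1 spreading method:
Δσ ≈ qD²/(D+z)² = 277×5.3²/(5.3+5.35)² = 68.601 kPa
Final effective stress: σ'_f = 74.936 + 68.601 = 143.54 kPa.
σ'_f = 143.54 > σ'_p = 127 kPa, so the stress path crosses the preconsolidation pressure — recompression up to σ'_p, then virgin compression beyond:
S_c = H/(1+e₀)·[C_r·log₁₀(σ'_p/σ'_0) + C_c·log₁₀(σ'_f/σ'_p)]
    = 4.5/1.61 × [0.083×log₁₀(127/74.936) + 0.23×log₁₀(143.54/127)]
    = 2.795 × [0.019016 + 0.012229] = 0.08733 m

S_c ≈ 87.3 mm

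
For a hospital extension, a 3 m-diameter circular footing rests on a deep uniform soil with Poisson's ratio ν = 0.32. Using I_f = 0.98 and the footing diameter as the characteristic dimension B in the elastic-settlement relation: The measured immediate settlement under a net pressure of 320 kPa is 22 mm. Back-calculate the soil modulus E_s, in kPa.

E_s ≈ 38400 kPa

S_e = q·B·(1−ν²)/E_s · I_f  ⇒  E_s = q·B·(1−ν²)·I_f / S_e.
E_s = 320 × 3 × 0.8976 × 0.98 / 0.022 = 38380 kPa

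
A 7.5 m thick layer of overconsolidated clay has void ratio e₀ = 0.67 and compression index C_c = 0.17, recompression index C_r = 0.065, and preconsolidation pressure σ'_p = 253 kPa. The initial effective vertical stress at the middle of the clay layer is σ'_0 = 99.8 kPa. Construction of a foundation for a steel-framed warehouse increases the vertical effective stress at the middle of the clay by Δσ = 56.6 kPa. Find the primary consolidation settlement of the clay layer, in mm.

S_c ≈ 57 mm

Final effective stress: σ'_f = 99.8 + 56.6 = 156.4 kPa.
σ'_f = 156.4 ≤ σ'_p = 253 kPa, so the clay remains overconsolidated and only the recompression index applies:
S_c = C_r·H/(1+e₀)·log₁₀(σ'_f/σ'_0) = 0.065×7.5/1.67×log₁₀(156.4/99.8)
    = 0.29191 × 0.19511 = 0.05696 m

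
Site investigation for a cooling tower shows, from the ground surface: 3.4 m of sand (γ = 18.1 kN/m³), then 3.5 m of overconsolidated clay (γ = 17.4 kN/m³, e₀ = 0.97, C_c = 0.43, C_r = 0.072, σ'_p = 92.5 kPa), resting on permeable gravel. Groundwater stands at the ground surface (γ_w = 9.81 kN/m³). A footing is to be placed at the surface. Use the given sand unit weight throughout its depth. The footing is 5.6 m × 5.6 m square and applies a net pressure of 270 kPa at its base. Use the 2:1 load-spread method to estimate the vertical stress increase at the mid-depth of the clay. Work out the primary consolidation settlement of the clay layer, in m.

S_c ≈ 0.116 m

Mid-depth of clay below the ground surface: z = 3.4 + 3.5/2 = 5.15 m.
Total vertical stress at mid-clay: σ_v = 18.1×3.4 + 17.4×1.75 = 91.99 kPa.
Pore pressure: u = 9.81×(5.15 − 0) = 50.522 kPa.
Initial effective stress: σ'_0 = σ_v − u = 91.99 − 50.522 = 41.468 kPa.
Stress increase at mid-clay by the 2:1 spreading method:
Δσ = qBL/((B+z)(L+z)) = 270×5.6×5.6/((5.6+5.15)(5.6+5.15)) = 73.269 kPa
Final effective stress: σ'_f = 41.468 + 73.269 = 114.74 kPa.
σ'_f = 114.74 > σ'_p = 92.5 kPa, so the stress path crosses the preconsolidation pressure — recompression up to σ'_p, then virgin compression beyond:
S_c = H/(1+e₀)·[C_r·log₁₀(σ'_p/σ'_0) + C_c·log₁₀(σ'_f/σ'_p)]
    = 3.5/1.97 × [0.072×log₁₀(92.5/41.468) + 0.43×log₁₀(114.74/92.5)]
    = 1.7766 × [0.025087 + 0.040236] = 0.1161 m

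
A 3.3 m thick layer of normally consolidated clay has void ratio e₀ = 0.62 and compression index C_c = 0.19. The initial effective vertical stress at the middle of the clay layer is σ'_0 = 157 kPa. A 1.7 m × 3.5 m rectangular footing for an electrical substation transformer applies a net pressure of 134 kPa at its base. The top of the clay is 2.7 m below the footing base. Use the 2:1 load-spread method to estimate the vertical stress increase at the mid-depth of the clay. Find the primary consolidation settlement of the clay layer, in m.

S_c ≈ 0.0171 m

Mid-depth of clay below the footing base: z = 2.7 + 3.3/2 = 4.35 m.
Stress increase at mid-clay by the 2:1 spreading method:
Δσ = qBL/((B+z)(L+z)) = 134×1.7×3.5/((1.7+4.35)(3.5+4.35)) = 16.788 kPa
Final effective stress: σ'_f = σ'_0 + Δσ = 157 + 16.788 = 173.79 kPa.
Normally consolidated clay, so the full stress increment lies on the virgin compression line:
S_c = C_c·H/(1+e₀)·log₁₀(σ'_f/σ'_0) = 0.19×3.3/(1+0.62)×log₁₀(173.79/157)
    = 0.38704 × 0.044125 = 0.01708 m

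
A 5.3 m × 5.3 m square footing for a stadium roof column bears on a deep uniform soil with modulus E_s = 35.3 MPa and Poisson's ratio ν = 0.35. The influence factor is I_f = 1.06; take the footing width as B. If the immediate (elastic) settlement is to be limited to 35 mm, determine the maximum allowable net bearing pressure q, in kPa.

q ≈ 251 kPa

E_s = 35.3 MPa = 35300 kPa.
S_e = q·B·(1−ν²)/E_s · I_f  ⇒  q = S_e·E_s / (B·(1−ν²)·I_f).
q = 0.035 × 35300 / (5.3 × 0.8775 × 1.06) = 250.6 kPa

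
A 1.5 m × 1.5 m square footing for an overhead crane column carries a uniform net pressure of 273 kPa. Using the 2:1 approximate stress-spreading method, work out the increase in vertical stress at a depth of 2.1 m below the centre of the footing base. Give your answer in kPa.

By the 2:1 method the load spreads at 1 horizontal : 2 vertical, so at depth z the loaded area has grown by z in each plan dimension:
Δσ = qBL/((B+z)(L+z)) = 273×1.5×1.5/((1.5+2.1)(1.5+2.1)) = 47.396 kPa

Δσ_z ≈ 47.4 kPa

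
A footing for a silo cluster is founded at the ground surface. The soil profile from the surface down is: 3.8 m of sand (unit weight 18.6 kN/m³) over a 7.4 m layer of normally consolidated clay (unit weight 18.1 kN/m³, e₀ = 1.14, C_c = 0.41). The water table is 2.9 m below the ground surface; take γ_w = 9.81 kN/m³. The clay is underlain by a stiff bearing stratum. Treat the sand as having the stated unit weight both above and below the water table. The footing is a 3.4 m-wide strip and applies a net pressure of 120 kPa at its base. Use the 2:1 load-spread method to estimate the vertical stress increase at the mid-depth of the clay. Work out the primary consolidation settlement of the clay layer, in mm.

Mid-depth of clay below the ground surface: z = 3.8 + 7.4/2 = 7.5 m.
Total vertical stress at mid-clay: σ_v = 18.6×3.8 + 18.1×3.7 = 137.65 kPa.
Pore pressure: u = 9.81×(7.5 − 2.9) = 45.126 kPa.
Initial effective stress: σ'_0 = σ_v − u = 137.65 − 45.126 = 92.524 kPa.
Stress increase at mid-clay by the 2:1 spreading method:
Δσ = qB/(B+z) = 120×3.4/(3.4+7.5) = 37.431 kPa
Final effective stress: σ'_f = σ'_0 + Δσ = 92.524 + 37.431 = 129.95 kPa.
Normally consolidated clay, so the full stress increment lies on the virgin compression line:
S_c = C_c·H/(1+e₀)·log₁₀(σ'_f/σ'_0) = 0.41×7.4/(1+1.14)×log₁₀(129.95/92.524)
    = 1.4178 × 0.14752 = 0.2092 m

S_c ≈ 209 mm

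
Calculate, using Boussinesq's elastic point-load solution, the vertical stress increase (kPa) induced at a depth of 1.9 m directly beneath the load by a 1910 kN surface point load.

Δσ_z ≈ 253 kPa

Boussinesq vertical stress below a point load on an elastic half-space:
Δσ_z = 3P/(2πz²) · [1 + (r/z)²]^(−5/2)
r/z = 0/1.9 = 0; [1+(r/z)²]^(−5/2) = 1.
Δσ_z = 3×1910/(2π×1.9²) × 1 = 252.62 × 1 = 252.6 kPa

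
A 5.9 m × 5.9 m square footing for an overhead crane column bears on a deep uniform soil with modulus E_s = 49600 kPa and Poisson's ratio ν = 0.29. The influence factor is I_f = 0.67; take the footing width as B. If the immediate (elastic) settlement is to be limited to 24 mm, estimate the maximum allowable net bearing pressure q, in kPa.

q ≈ 329 kPa

S_e = q·B·(1−ν²)/E_s · I_f  ⇒  q = S_e·E_s / (B·(1−ν²)·I_f).
q = 0.024 × 49600 / (5.9 × 0.9159 × 0.67) = 328.8 kPa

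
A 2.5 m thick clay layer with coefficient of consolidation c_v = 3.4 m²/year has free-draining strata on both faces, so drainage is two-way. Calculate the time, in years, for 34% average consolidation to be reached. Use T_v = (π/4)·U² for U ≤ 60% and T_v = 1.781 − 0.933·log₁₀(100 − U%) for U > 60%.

t ≈ 0.0417 years

Drainage path length: H_d = H/2 = 1.25 m (double drainage).
U ≤ 60%: T_v = (π/4)·U² = (π/4)×0.34² = 0.090792.
t = T_v·H_d²/c_v = 0.090792×1.25²/3.4 = 0.04172 years.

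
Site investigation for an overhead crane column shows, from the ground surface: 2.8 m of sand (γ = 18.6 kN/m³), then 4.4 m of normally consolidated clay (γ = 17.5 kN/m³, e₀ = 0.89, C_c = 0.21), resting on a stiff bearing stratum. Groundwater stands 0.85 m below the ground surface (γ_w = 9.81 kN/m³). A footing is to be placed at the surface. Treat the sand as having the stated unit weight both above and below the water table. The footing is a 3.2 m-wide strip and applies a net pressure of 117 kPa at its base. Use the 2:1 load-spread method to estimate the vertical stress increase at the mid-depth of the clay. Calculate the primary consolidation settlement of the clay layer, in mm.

S_c ≈ 138 mm

Mid-depth of clay below the ground surface: z = 2.8 + 4.4/2 = 5 m.
Total vertical stress at mid-clay: σ_v = 18.6×2.8 + 17.5×2.2 = 90.58 kPa.
Pore pressure: u = 9.81×(5 − 0.85) = 40.712 kPa.
Initial effective stress: σ'_0 = σ_v − u = 90.58 − 40.712 = 49.868 kPa.
Stress increase at mid-clay by the 2:1 spreading method:
Δσ = qB/(B+z) = 117×3.2/(3.2+5) = 45.659 kPa
Final effective stress: σ'_f = σ'_0 + Δσ = 49.868 + 45.659 = 95.527 kPa.
Normally consolidated clay, so the full stress increment lies on the virgin compression line:
S_c = C_c·H/(1+e₀)·log₁₀(σ'_f/σ'_0) = 0.21×4.4/(1+0.89)×log₁₀(95.527/49.868)
    = 0.48889 × 0.2823 = 0.138 m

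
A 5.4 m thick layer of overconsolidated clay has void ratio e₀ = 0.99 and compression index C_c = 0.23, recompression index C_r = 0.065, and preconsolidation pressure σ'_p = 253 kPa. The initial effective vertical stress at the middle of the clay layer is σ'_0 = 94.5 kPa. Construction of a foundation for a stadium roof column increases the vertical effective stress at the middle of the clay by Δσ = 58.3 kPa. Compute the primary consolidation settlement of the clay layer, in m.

Final effective stress: σ'_f = 94.5 + 58.3 = 152.8 kPa.
σ'_f = 152.8 ≤ σ'_p = 253 kPa, so the clay remains overconsolidated and only the recompression index applies:
S_c = C_r·H/(1+e₀)·log₁₀(σ'_f/σ'_0) = 0.065×5.4/1.99×log₁₀(152.8/94.5)
    = 0.17638 × 0.20869 = 0.03681 m

S_c ≈ 0.0368 m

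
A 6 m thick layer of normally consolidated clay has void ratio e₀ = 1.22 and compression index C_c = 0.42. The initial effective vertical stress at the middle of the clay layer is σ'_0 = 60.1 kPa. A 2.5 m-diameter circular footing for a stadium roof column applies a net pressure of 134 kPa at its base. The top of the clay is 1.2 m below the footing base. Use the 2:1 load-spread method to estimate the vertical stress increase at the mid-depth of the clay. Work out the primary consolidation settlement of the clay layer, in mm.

Mid-depth of clay below the footing base: z = 1.2 + 6/2 = 4.2 m.
Stress increase at mid-clay by the 2:1 spreading method:
Δσ ≈ qD²/(D+z)² = 134×2.5²/(2.5+4.2)² = 18.657 kPa
Final effective stress: σ'_f = σ'_0 + Δσ = 60.1 + 18.657 = 78.757 kPa.
Normally consolidated clay, so the full stress increment lies on the virgin compression line:
S_c = C_c·H/(1+e₀)·log₁₀(σ'_f/σ'_0) = 0.42×6/(1+1.22)×log₁₀(78.757/60.1)
    = 1.1351 × 0.11741 = 0.1333 m

S_c ≈ 133 mm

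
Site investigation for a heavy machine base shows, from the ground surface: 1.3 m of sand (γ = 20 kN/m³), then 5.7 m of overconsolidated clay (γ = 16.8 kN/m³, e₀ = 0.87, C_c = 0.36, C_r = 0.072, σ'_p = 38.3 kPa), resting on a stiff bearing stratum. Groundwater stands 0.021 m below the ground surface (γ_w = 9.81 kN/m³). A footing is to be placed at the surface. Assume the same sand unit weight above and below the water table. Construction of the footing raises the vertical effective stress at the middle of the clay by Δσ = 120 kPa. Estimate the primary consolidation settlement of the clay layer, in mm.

Mid-depth of clay below the ground surface: z = 1.3 + 5.7/2 = 4.15 m.
Total vertical stress at mid-clay: σ_v = 20×1.3 + 16.8×2.85 = 73.88 kPa.
Pore pressure: u = 9.81×(4.15 − 0.021) = 40.505 kPa.
Initial effective stress: σ'_0 = σ_v − u = 73.88 − 40.505 = 33.375 kPa.
Final effective stress: σ'_f = 33.375 + 120 = 153.38 kPa.
σ'_f = 153.38 > σ'_p = 38.3 kPa, so the stress path crosses the preconsolidation pressure — recompression up to σ'_p, then virgin compression beyond:
S_c = H/(1+e₀)·[C_r·log₁₀(σ'_p/σ'_0) + C_c·log₁₀(σ'_f/σ'_p)]
    = 5.7/1.87 × [0.072×log₁₀(38.3/33.375) + 0.36×log₁₀(153.38/38.3)]
    = 3.0481 × [0.004304 + 0.21693] = 0.6743 m

S_c ≈ 674 mm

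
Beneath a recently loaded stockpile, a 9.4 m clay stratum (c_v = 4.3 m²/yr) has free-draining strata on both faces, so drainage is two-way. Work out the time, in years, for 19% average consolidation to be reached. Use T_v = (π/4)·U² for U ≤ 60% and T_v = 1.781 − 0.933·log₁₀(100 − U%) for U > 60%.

Drainage path length: H_d = H/2 = 4.7 m (double drainage).
U ≤ 60%: T_v = (π/4)·U² = (π/4)×0.19² = 0.028353.
t = T_v·H_d²/c_v = 0.028353×4.7²/4.3 = 0.1457 years.

t ≈ 0.146 years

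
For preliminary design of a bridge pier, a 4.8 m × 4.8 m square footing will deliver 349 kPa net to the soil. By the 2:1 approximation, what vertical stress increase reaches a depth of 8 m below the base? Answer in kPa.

Δσ_z ≈ 49.1 kPa

By the 2:1 method the load spreads at 1 horizontal : 2 vertical, so at depth z the loaded area has grown by z in each plan dimension:
Δσ = qBL/((B+z)(L+z)) = 349×4.8×4.8/((4.8+8)(4.8+8)) = 49.078 kPa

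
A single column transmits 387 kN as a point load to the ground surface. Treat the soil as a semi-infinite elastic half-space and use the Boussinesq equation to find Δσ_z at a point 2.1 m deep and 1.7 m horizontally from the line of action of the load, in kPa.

Boussinesq vertical stress below a point load on an elastic half-space:
Δσ_z = 3P/(2πz²) · [1 + (r/z)²]^(−5/2)
r/z = 1.7/2.1 = 0.80952; [1+(r/z)²]^(−5/2) = 0.28365.
Δσ_z = 3×387/(2π×2.1²) × 0.28365 = 41.9 × 0.28365 = 11.88 kPa

Δσ_z ≈ 11.9 kPa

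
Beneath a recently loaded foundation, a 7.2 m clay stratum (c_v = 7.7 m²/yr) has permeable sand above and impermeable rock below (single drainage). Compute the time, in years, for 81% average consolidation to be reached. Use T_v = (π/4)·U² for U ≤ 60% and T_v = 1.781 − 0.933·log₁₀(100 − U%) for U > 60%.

Drainage path length: H_d = H = 7.2 m (single drainage).
U > 60%: T_v = 1.781 − 0.933·log₁₀(100 − 81) = 0.58792.
t = T_v·H_d²/c_v = 0.58792×7.2²/7.7 = 3.958 years.

t ≈ 3.96 years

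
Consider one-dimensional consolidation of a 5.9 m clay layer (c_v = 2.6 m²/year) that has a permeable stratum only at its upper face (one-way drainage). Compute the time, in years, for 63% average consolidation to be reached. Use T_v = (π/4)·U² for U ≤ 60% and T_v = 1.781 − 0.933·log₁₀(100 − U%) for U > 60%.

Drainage path length: H_d = H = 5.9 m (single drainage).
U > 60%: T_v = 1.781 − 0.933·log₁₀(100 − 63) = 0.31787.
t = T_v·H_d²/c_v = 0.31787×5.9²/2.6 = 4.256 years.

t ≈ 4.26 years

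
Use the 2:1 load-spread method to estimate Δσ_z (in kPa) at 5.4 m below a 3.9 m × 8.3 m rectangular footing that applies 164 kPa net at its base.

Δσ_z ≈ 41.7 kPa

By the 2:1 method the load spreads at 1 horizontal : 2 vertical, so at depth z the loaded area has grown by z in each plan dimension:
Δσ = qBL/((B+z)(L+z)) = 164×3.9×8.3/((3.9+5.4)(8.3+5.4)) = 41.666 kPa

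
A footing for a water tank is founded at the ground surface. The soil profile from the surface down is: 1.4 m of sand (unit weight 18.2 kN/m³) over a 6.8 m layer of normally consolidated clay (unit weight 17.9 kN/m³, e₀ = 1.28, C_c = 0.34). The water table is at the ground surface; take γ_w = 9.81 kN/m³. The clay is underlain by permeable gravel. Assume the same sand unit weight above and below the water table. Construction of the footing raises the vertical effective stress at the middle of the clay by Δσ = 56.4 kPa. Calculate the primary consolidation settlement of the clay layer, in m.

S_c ≈ 0.392 m

Mid-depth of clay below the ground surface: z = 1.4 + 6.8/2 = 4.8 m.
Total vertical stress at mid-clay: σ_v = 18.2×1.4 + 17.9×3.4 = 86.34 kPa.
Pore pressure: u = 9.81×(4.8 − 0) = 47.088 kPa.
Initial effective stress: σ'_0 = σ_v − u = 86.34 − 47.088 = 39.252 kPa.
Final effective stress: σ'_f = σ'_0 + Δσ = 39.252 + 56.4 = 95.652 kPa.
Normally consolidated clay, so the full stress increment lies on the virgin compression line:
S_c = C_c·H/(1+e₀)·log₁₀(σ'_f/σ'_0) = 0.34×6.8/(1+1.28)×log₁₀(95.652/39.252)
    = 1.014 × 0.38683 = 0.3922 m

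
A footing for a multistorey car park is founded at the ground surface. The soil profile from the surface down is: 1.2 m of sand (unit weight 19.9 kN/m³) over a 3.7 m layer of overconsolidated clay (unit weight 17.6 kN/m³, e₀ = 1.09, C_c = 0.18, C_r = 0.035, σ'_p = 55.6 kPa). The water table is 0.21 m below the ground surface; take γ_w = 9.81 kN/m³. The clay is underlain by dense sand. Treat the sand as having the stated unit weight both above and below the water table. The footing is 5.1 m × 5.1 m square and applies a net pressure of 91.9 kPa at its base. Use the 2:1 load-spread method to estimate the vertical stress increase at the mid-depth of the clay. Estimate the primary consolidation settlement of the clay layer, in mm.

S_c ≈ 38.6 mm

Mid-depth of clay below the ground surface: z = 1.2 + 3.7/2 = 3.05 m.
Total vertical stress at mid-clay: σ_v = 19.9×1.2 + 17.6×1.85 = 56.44 kPa.
Pore pressure: u = 9.81×(3.05 − 0.21) = 27.86 kPa.
Initial effective stress: σ'_0 = σ_v − u = 56.44 − 27.86 = 28.58 kPa.
Stress increase at mid-clay by the 2:1 spreading method:
Δσ = qBL/((B+z)(L+z)) = 91.9×5.1×5.1/((5.1+3.05)(5.1+3.05)) = 35.987 kPa
Final effective stress: σ'_f = 28.58 + 35.987 = 64.567 kPa.
σ'_f = 64.567 > σ'_p = 55.6 kPa, so the stress path crosses the preconsolidation pressure — recompression up to σ'_p, then virgin compression beyond:
S_c = H/(1+e₀)·[C_r·log₁₀(σ'_p/σ'_0) + C_c·log₁₀(σ'_f/σ'_p)]
    = 3.7/2.09 × [0.035×log₁₀(55.6/28.58) + 0.18×log₁₀(64.567/55.6)]
    = 1.7703 × [0.010115 + 0.011688] = 0.0386 m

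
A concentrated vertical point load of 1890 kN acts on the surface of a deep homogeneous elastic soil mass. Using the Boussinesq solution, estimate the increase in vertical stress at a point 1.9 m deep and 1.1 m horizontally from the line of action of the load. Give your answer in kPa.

Δσ_z ≈ 121 kPa

Boussinesq vertical stress below a point load on an elastic half-space:
Δσ_z = 3P/(2πz²) · [1 + (r/z)²]^(−5/2)
r/z = 1.1/1.9 = 0.57895; [1+(r/z)²]^(−5/2) = 0.48546.
Δσ_z = 3×1890/(2π×1.9²) × 0.48546 = 249.97 × 0.48546 = 121.4 kPa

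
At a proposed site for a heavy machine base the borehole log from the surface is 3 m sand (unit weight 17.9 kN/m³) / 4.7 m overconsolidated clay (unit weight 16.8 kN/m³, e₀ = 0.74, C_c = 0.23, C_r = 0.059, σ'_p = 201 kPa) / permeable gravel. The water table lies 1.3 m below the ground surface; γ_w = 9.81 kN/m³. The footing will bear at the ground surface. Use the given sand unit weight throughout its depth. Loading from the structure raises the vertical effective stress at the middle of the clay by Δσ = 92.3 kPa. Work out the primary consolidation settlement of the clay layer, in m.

Mid-depth of clay below the ground surface: z = 3 + 4.7/2 = 5.35 m.
Total vertical stress at mid-clay: σ_v = 17.9×3 + 16.8×2.35 = 93.18 kPa.
Pore pressure: u = 9.81×(5.35 − 1.3) = 39.73 kPa.
Initial effective stress: σ'_0 = σ_v − u = 93.18 − 39.73 = 53.45 kPa.
Final effective stress: σ'_f = 53.45 + 92.3 = 145.75 kPa.
σ'_f = 145.75 ≤ σ'_p = 201 kPa, so the clay remains overconsolidated and only the recompression index applies:
S_c = C_r·H/(1+e₀)·log₁₀(σ'_f/σ'_0) = 0.059×4.7/1.74×log₁₀(145.75/53.45)
    = 0.15936 × 0.43566 = 0.06943 m

S_c ≈ 0.0694 m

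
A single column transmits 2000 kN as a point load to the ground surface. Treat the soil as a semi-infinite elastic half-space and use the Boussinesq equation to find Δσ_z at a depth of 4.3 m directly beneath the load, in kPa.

Boussinesq vertical stress below a point load on an elastic half-space:
Δσ_z = 3P/(2πz²) · [1 + (r/z)²]^(−5/2)
r/z = 0/4.3 = 0; [1+(r/z)²]^(−5/2) = 1.
Δσ_z = 3×2000/(2π×4.3²) × 1 = 51.646 × 1 = 51.65 kPa

Δσ_z ≈ 51.6 kPa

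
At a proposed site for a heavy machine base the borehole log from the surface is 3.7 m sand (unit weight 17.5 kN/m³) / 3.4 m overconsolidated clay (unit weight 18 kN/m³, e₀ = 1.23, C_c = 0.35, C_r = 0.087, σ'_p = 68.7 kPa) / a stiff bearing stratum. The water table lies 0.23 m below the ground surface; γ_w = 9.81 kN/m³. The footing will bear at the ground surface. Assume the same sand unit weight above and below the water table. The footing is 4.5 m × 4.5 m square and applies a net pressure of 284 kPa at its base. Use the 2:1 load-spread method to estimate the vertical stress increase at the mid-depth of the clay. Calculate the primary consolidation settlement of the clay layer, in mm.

Mid-depth of clay below the ground surface: z = 3.7 + 3.4/2 = 5.4 m.
Total vertical stress at mid-clay: σ_v = 17.5×3.7 + 18×1.7 = 95.35 kPa.
Pore pressure: u = 9.81×(5.4 − 0.23) = 50.718 kPa.
Initial effective stress: σ'_0 = σ_v − u = 95.35 − 50.718 = 44.632 kPa.
Stress increase at mid-clay by the 2:1 spreading method:
Δσ = qBL/((B+z)(L+z)) = 284×4.5×4.5/((4.5+5.4)(4.5+5.4)) = 58.678 kPa
Final effective stress: σ'_f = 44.632 + 58.678 = 103.31 kPa.
σ'_f = 103.31 > σ'_p = 68.7 kPa, so the stress path crosses the preconsolidation pressure — recompression up to σ'_p, then virgin compression beyond:
S_c = H/(1+e₀)·[C_r·log₁₀(σ'_p/σ'_0) + C_c·log₁₀(σ'_f/σ'_p)]
    = 3.4/2.23 × [0.087×log₁₀(68.7/44.632) + 0.35×log₁₀(103.31/68.7)]
    = 1.5247 × [0.016296 + 0.062015] = 0.1194 m

S_c ≈ 119 mm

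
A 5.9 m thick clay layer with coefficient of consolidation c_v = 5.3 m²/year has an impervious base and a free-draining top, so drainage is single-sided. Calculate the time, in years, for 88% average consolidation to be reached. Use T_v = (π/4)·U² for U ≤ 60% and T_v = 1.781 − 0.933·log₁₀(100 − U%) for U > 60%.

t ≈ 5.08 years

Drainage path length: H_d = H = 5.9 m (single drainage).
U > 60%: T_v = 1.781 − 0.933·log₁₀(100 − 88) = 0.77412.
t = T_v·H_d²/c_v = 0.77412×5.9²/5.3 = 5.084 years.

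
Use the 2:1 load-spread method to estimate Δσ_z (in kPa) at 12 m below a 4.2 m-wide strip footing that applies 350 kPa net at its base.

By the 2:1 method the load spreads at 1 horizontal : 2 vertical, so at depth z the loaded area has grown by z in each plan dimension:
Δσ = qB/(B+z) = 350×4.2/(4.2+12) = 90.741 kPa

Δσ_z ≈ 90.7 kPa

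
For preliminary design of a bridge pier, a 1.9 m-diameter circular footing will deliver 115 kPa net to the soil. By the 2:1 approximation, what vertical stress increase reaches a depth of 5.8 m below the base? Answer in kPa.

Δσ_z ≈ 7 kPa

By the 2:1 method the load spreads at 1 horizontal : 2 vertical, so at depth z the loaded area has grown by z in each plan dimension:
Δσ ≈ qD²/(D+z)² = 115×1.9²/(1.9+5.8)² = 7.002 kPa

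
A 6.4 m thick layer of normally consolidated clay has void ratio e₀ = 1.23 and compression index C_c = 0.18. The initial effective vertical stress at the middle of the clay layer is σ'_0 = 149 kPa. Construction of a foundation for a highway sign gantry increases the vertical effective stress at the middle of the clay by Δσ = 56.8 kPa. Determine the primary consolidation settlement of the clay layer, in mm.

S_c ≈ 72.5 mm

Final effective stress: σ'_f = σ'_0 + Δσ = 149 + 56.8 = 205.8 kPa.
Normally consolidated clay, so the full stress increment lies on the virgin compression line:
S_c = C_c·H/(1+e₀)·log₁₀(σ'_f/σ'_0) = 0.18×6.4/(1+1.23)×log₁₀(205.8/149)
    = 0.51659 × 0.14026 = 0.07246 m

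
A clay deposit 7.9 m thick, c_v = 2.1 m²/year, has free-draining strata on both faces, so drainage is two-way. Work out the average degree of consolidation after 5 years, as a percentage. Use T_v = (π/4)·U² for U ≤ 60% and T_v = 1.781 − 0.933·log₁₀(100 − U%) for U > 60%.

Drainage path length: H_d = H/2 = 3.95 m (double drainage).
T_v = c_v·t/H_d² = 2.1×5/3.95² = 0.67297.
T_v = 0.67297 corresponds to the U > 60% branch:
U = 1 − 10^((1.781 − T_v)/0.933)/100 = 0.846

U ≈ 84.6 %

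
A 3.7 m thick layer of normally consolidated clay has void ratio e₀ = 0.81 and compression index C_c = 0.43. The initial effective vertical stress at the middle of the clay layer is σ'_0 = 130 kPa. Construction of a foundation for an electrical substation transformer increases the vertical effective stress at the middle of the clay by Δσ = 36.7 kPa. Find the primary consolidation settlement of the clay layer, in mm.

S_c ≈ 94.9 mm

Final effective stress: σ'_f = σ'_0 + Δσ = 130 + 36.7 = 166.7 kPa.
Normally consolidated clay, so the full stress increment lies on the virgin compression line:
S_c = C_c·H/(1+e₀)·log₁₀(σ'_f/σ'_0) = 0.43×3.7/(1+0.81)×log₁₀(166.7/130)
    = 0.87901 × 0.10799 = 0.09492 m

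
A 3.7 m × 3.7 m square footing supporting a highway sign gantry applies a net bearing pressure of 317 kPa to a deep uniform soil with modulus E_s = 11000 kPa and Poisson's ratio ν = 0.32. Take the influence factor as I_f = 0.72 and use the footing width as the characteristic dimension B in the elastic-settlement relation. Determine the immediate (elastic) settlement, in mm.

S_e ≈ 68.9 mm

Immediate (elastic) settlement: S_e = q·B·(1−ν²)/E_s · I_f.
S_e = 317 × 3.7 × (1 − 0.32²) / 11000 × 0.72
    = 317 × 3.7 × 0.8976 / 11000 × 0.72
    = 0.06891 m = 68.91 mm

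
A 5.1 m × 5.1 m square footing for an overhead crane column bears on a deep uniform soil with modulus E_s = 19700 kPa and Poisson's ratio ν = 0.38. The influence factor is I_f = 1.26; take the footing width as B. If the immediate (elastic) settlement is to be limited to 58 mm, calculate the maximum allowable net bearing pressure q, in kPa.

q ≈ 208 kPa

S_e = q·B·(1−ν²)/E_s · I_f  ⇒  q = S_e·E_s / (B·(1−ν²)·I_f).
q = 0.058 × 19700 / (5.1 × 0.8556 × 1.26) = 207.8 kPa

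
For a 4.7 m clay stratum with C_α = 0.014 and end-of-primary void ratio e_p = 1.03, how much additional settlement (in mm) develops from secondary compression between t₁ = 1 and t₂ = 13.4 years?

S_s ≈ 36.5 mm

Secondary compression: S_s = C_α·H/(1+e_p)·log₁₀(t₂/t₁)
S_s = 0.014×4.7/(1+1.03)×log₁₀(13.4/1)
    = 0.03241 × 1.127 = 0.03653 m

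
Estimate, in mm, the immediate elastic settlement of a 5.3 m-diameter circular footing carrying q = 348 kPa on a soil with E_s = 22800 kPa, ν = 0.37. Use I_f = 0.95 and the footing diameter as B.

Immediate (elastic) settlement: S_e = q·B·(1−ν²)/E_s · I_f.
S_e = 348 × 5.3 × (1 − 0.37²) / 22800 × 0.95
    = 348 × 5.3 × 0.8631 / 22800 × 0.95
    = 0.06633 m = 66.33 mm

S_e ≈ 66.3 mm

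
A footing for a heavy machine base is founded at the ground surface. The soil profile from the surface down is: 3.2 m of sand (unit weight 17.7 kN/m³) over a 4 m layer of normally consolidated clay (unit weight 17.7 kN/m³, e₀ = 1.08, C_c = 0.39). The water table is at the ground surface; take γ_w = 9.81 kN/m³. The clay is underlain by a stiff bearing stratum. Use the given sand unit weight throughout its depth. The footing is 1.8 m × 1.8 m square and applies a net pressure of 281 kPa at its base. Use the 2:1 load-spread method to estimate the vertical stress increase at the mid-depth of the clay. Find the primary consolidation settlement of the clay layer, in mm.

Mid-depth of clay below the ground surface: z = 3.2 + 4/2 = 5.2 m.
Total vertical stress at mid-clay: σ_v = 17.7×3.2 + 17.7×2 = 92.04 kPa.
Pore pressure: u = 9.81×(5.2 − 0) = 51.012 kPa.
Initial effective stress: σ'_0 = σ_v − u = 92.04 − 51.012 = 41.028 kPa.
Stress increase at mid-clay by the 2:1 spreading method:
Δσ = qBL/((B+z)(L+z)) = 281×1.8×1.8/((1.8+5.2)(1.8+5.2)) = 18.58 kPa
Final effective stress: σ'_f = σ'_0 + Δσ = 41.028 + 18.58 = 59.608 kPa.
Normally consolidated clay, so the full stress increment lies on the virgin compression line:
S_c = C_c·H/(1+e₀)·log₁₀(σ'_f/σ'_0) = 0.39×4/(1+1.08)×log₁₀(59.608/41.028)
    = 0.75 × 0.16222 = 0.1217 m

S_c ≈ 122 mm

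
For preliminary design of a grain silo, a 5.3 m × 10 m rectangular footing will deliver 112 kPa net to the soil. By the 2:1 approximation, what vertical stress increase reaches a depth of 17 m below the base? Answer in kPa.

Δσ_z ≈ 9.86 kPa

By the 2:1 method the load spreads at 1 horizontal : 2 vertical, so at depth z the loaded area has grown by z in each plan dimension:
Δσ = qBL/((B+z)(L+z)) = 112×5.3×10/((5.3+17)(10+17)) = 9.8588 kPa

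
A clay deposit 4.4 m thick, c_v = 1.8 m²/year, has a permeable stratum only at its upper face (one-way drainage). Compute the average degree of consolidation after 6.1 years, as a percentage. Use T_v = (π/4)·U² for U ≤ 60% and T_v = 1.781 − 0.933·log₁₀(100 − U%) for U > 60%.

U ≈ 80 %

Drainage path length: H_d = H = 4.4 m (single drainage).
T_v = c_v·t/H_d² = 1.8×6.1/4.4² = 0.56715.
T_v = 0.56715 corresponds to the U > 60% branch:
U = 1 − 10^((1.781 − T_v)/0.933)/100 = 0.8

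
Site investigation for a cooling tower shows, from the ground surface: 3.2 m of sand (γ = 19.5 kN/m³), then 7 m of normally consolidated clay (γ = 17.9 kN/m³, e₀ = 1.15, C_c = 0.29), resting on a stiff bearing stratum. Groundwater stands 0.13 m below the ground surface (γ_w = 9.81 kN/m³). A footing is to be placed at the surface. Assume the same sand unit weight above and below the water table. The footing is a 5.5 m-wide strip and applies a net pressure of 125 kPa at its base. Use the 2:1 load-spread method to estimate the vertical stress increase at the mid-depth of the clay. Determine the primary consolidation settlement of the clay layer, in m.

Mid-depth of clay below the ground surface: z = 3.2 + 7/2 = 6.7 m.
Total vertical stress at mid-clay: σ_v = 19.5×3.2 + 17.9×3.5 = 125.05 kPa.
Pore pressure: u = 9.81×(6.7 − 0.13) = 64.452 kPa.
Initial effective stress: σ'_0 = σ_v − u = 125.05 − 64.452 = 60.598 kPa.
Stress increase at mid-clay by the 2:1 spreading method:
Δσ = qB/(B+z) = 125×5.5/(5.5+6.7) = 56.352 kPa
Final effective stress: σ'_f = σ'_0 + Δσ = 60.598 + 56.352 = 116.95 kPa.
Normally consolidated clay, so the full stress increment lies on the virgin compression line:
S_c = C_c·H/(1+e₀)·log₁₀(σ'_f/σ'_0) = 0.29×7/(1+1.15)×log₁₀(116.95/60.598)
    = 0.94419 × 0.28554 = 0.2696 m

S_c ≈ 0.27 m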